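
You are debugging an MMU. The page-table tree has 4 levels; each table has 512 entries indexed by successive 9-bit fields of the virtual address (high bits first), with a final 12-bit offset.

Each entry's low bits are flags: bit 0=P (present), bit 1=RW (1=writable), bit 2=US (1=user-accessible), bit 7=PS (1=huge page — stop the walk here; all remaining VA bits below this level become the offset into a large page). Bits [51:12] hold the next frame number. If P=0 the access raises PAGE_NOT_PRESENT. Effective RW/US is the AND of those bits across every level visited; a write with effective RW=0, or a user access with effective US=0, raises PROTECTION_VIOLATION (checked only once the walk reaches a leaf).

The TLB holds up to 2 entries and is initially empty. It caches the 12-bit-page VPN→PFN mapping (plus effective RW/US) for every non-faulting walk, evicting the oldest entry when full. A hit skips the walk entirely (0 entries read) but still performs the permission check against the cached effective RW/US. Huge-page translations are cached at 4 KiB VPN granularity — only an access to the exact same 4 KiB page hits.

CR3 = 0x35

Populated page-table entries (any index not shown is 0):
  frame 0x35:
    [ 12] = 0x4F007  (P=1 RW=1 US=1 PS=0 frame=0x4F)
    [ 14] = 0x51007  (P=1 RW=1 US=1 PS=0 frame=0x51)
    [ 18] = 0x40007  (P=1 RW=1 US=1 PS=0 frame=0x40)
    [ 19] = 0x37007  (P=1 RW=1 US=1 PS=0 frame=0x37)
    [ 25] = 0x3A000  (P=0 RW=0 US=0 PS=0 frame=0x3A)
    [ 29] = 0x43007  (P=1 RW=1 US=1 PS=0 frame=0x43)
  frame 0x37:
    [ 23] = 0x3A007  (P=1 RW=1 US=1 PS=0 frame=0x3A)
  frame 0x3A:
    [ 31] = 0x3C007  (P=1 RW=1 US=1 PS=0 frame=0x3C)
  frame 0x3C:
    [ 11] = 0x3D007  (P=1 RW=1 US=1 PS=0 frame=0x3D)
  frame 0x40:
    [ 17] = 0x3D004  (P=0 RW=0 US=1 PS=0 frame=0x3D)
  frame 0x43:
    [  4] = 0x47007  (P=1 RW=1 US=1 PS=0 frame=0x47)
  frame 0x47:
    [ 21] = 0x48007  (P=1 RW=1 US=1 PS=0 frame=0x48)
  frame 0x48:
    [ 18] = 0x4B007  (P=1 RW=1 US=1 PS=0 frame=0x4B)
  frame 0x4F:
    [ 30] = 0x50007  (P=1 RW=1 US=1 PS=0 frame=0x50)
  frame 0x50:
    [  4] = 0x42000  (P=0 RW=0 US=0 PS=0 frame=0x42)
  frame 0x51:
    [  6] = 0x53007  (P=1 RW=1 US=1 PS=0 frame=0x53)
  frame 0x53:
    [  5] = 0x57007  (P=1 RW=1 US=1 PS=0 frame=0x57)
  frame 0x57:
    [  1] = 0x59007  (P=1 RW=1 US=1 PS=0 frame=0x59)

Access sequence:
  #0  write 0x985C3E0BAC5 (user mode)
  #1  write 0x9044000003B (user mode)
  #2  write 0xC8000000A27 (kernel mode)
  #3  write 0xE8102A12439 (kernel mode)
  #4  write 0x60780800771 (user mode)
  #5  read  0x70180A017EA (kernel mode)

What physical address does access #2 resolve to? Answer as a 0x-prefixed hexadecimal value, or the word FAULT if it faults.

Trace:
#0 VA=0x985C3E0BAC5 (w,user):
  L0 @0x35[19] → 0x37007  P=1,RW=1,US=1,PS=0
  L1 @0x37[23] → 0x3A007  P=1,RW=1,US=1,PS=0
  L2 @0x3A[31] → 0x3C007  P=1,RW=1,US=1,PS=0
  L3 @0x3C[11] → 0x3D007  P=1,RW=1,US=1,PS=0
  ⇒ phys 0x3DAC5  [4 reads]
#1 VA=0x9044000003B (w,user):
  L0 @0x35[18] → 0x40007  P=1,RW=1,US=1,PS=0
  L1 @0x40[17] → 0x3D004  P=0,RW=0,US=1,PS=0
  ⇒ fault: PAGE_NOT_PRESENT  — 2 lookups
#2 VA=0xC8000000A27 (w,kernel):
  L0 @0x35[25] → 0x3A000  P=0,RW=0,US=0,PS=0
  ⇒ fault: PAGE_NOT_PRESENT  — 1 lookups
#3 VA=0xE8102A12439 (w,kernel):
  L0 @0x35[29] → 0x43007  P=1,RW=1,US=1,PS=0
  L1 @0x43[4] → 0x47007  P=1,RW=1,US=1,PS=0
  L2 @0x47[21] → 0x48007  P=1,RW=1,US=1,PS=0
  L3 @0x48[18] → 0x4B007  P=1,RW=1,US=1,PS=0
  ⇒ phys 0x4B439  [4 reads]
#4 VA=0x60780800771 (w,user):
  L0 @0x35[12] → 0x4F007  P=1,RW=1,US=1,PS=0
  L1 @0x4F[30] → 0x50007  P=1,RW=1,US=1,PS=0
  L2 @0x50[4] → 0x42000  P=0,RW=0,US=0,PS=0
  ⇒ fault: PAGE_NOT_PRESENT  — 3 lookups
#5 VA=0x70180A017EA (r,kernel):
  L0 @0x35[14] → 0x51007  P=1,RW=1,US=1,PS=0
  L1 @0x51[6] → 0x53007  P=1,RW=1,US=1,PS=0
  L2 @0x53[5] → 0x57007  P=1,RW=1,US=1,PS=0
  L3 @0x57[1] → 0x59007  P=1,RW=1,US=1,PS=0
  ⇒ phys 0x597EA  [4 reads]

Access #2 PA: FAULT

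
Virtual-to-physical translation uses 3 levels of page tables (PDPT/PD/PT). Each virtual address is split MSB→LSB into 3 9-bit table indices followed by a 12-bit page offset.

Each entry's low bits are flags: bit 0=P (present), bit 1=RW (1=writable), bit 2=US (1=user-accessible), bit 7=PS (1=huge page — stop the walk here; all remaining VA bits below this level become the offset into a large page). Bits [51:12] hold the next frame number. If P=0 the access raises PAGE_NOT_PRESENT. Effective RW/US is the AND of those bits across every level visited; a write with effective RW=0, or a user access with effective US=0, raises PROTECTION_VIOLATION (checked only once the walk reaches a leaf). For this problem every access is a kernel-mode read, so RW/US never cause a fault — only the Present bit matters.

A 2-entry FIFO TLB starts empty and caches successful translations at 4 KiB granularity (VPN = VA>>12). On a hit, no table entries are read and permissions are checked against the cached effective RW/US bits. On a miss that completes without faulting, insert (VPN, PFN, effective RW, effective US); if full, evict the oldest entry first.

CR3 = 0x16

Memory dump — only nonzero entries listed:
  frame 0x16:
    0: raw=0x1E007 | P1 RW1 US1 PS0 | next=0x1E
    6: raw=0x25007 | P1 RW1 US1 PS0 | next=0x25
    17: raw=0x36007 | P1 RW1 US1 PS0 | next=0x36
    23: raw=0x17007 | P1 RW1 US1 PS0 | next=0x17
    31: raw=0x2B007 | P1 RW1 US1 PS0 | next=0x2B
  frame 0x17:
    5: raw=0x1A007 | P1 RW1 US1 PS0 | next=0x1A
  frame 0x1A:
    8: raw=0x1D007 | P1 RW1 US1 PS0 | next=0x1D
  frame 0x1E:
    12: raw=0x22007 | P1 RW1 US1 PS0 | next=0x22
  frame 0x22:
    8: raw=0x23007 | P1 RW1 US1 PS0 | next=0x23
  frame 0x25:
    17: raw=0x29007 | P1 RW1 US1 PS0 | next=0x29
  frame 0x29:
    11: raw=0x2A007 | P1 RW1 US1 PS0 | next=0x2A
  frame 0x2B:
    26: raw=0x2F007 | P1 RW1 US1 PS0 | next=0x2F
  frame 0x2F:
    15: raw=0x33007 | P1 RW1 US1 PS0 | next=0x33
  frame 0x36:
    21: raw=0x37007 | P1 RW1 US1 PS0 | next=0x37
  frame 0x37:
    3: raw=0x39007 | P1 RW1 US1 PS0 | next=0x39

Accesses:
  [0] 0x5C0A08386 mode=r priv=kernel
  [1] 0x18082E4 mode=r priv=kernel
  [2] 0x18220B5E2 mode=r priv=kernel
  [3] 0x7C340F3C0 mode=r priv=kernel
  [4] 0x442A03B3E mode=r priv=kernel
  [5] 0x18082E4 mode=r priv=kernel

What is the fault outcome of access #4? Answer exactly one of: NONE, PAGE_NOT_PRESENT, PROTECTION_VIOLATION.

Trace:
#0 VA=0x5C0A08386 (r,kernel):
  L0: frame=0x16 idx=23 entry=0x17007 [P=1 RW=1 US=1 PS=0]
  L1: frame=0x17 idx=5 entry=0x1A007 [P=1 RW=1 US=1 PS=0]
  L2: frame=0x1A idx=8 entry=0x1D007 [P=1 RW=1 US=1 PS=0]
  ⇒ phys 0x1D386  [3 reads]
#1 VA=0x18082E4 (r,kernel):
  L0: frame=0x16 idx=0 entry=0x1E007 [P=1 RW=1 US=1 PS=0]
  L1: frame=0x1E idx=12 entry=0x22007 [P=1 RW=1 US=1 PS=0]
  L2: frame=0x22 idx=8 entry=0x23007 [P=1 RW=1 US=1 PS=0]
  ⇒ phys 0x232E4  [3 reads]
#2 VA=0x18220B5E2 (r,kernel):
  L0: frame=0x16 idx=6 entry=0x25007 [P=1 RW=1 US=1 PS=0]
  L1: frame=0x25 idx=17 entry=0x29007 [P=1 RW=1 US=1 PS=0]
  L2: frame=0x29 idx=11 entry=0x2A007 [P=1 RW=1 US=1 PS=0]
  ⇒ phys 0x2A5E2  [3 reads]
#3 VA=0x7C340F3C0 (r,kernel):
  L0: frame=0x16 idx=31 entry=0x2B007 [P=1 RW=1 US=1 PS=0]
  L1: frame=0x2B idx=26 entry=0x2F007 [P=1 RW=1 US=1 PS=0]
  L2: frame=0x2F idx=15 entry=0x33007 [P=1 RW=1 US=1 PS=0]
  ⇒ phys 0x333C0  [3 reads]
#4 VA=0x442A03B3E (r,kernel):
  L0: frame=0x16 idx=17 entry=0x36007 [P=1 RW=1 US=1 PS=0]
  L1: frame=0x36 idx=21 entry=0x37007 [P=1 RW=1 US=1 PS=0]
  L2: frame=0x37 idx=3 entry=0x39007 [P=1 RW=1 US=1 PS=0]
  ⇒ phys 0x39B3E  [3 reads]
#5 VA=0x18082E4 (r,kernel):
  L0: frame=0x16 idx=0 entry=0x1E007 [P=1 RW=1 US=1 PS=0]
  L1: frame=0x1E idx=12 entry=0x22007 [P=1 RW=1 US=1 PS=0]
  L2: frame=0x22 idx=8 entry=0x23007 [P=1 RW=1 US=1 PS=0]
  ⇒ phys 0x232E4  [3 reads]

Access #4 fault: NONE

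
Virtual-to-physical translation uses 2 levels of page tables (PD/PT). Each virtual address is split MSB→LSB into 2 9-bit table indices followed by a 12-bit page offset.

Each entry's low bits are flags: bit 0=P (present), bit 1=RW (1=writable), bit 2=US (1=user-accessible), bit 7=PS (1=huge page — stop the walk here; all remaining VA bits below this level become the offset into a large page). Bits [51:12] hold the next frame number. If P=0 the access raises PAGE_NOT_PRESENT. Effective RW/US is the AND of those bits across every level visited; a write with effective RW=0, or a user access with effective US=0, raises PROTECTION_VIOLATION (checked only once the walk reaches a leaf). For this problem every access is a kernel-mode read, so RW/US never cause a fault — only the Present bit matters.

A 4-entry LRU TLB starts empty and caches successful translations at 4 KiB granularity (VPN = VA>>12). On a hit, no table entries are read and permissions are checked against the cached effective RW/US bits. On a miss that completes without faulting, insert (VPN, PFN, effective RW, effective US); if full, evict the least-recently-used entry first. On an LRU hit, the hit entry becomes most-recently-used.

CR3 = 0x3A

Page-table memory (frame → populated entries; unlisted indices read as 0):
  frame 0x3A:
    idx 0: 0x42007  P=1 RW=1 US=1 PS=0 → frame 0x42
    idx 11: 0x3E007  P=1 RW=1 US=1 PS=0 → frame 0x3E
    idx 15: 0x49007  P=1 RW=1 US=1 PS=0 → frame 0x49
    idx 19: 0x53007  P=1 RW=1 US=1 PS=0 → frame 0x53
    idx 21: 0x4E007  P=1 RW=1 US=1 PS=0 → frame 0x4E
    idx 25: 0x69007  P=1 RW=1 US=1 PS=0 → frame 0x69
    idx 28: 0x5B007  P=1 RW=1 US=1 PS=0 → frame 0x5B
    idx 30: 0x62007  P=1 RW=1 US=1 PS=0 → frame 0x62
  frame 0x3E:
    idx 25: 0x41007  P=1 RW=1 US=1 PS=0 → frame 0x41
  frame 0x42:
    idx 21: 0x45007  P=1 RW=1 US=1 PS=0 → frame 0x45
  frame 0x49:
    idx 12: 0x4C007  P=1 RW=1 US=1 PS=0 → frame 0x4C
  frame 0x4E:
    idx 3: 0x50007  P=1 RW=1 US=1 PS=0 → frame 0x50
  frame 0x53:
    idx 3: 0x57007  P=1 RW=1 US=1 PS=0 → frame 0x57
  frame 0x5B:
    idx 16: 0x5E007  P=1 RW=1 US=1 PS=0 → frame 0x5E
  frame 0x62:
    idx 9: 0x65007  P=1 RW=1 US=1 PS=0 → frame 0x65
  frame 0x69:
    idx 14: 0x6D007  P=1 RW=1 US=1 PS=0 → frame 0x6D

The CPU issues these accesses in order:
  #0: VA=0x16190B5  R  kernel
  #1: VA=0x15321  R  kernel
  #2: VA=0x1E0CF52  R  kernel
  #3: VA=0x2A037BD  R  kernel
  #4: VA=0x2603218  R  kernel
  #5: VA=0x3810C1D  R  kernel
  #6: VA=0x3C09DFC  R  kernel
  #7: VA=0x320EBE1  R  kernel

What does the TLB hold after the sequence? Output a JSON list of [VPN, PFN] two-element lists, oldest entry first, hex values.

Trace:
#0 VA=0x16190B5 (r,kernel):
  L0 @0x3A[11] → 0x3E007  P=1,RW=1,US=1,PS=0
  L1 @0x3E[25] → 0x41007  P=1,RW=1,US=1,PS=0
  ⇒ phys 0x410B5  [2 reads]
#1 VA=0x15321 (r,kernel):
  L0 @0x3A[0] → 0x42007  P=1,RW=1,US=1,PS=0
  L1 @0x42[21] → 0x45007  P=1,RW=1,US=1,PS=0
  ⇒ phys 0x45321  [2 reads]
#2 VA=0x1E0CF52 (r,kernel):
  L0 @0x3A[15] → 0x49007  P=1,RW=1,US=1,PS=0
  L1 @0x49[12] → 0x4C007  P=1,RW=1,US=1,PS=0
  ⇒ phys 0x4CF52  [2 reads]
#3 VA=0x2A037BD (r,kernel):
  L0 @0x3A[21] → 0x4E007  P=1,RW=1,US=1,PS=0
  L1 @0x4E[3] → 0x50007  P=1,RW=1,US=1,PS=0
  ⇒ phys 0x507BD  [2 reads]
#4 VA=0x2603218 (r,kernel):
  L0 @0x3A[19] → 0x53007  P=1,RW=1,US=1,PS=0
  L1 @0x53[3] → 0x57007  P=1,RW=1,US=1,PS=0
  ⇒ phys 0x57218  [2 reads]
#5 VA=0x3810C1D (r,kernel):
  L0 @0x3A[28] → 0x5B007  P=1,RW=1,US=1,PS=0
  L1 @0x5B[16] → 0x5E007  P=1,RW=1,US=1,PS=0
  ⇒ phys 0x5EC1D  [2 reads]
#6 VA=0x3C09DFC (r,kernel):
  L0 @0x3A[30] → 0x62007  P=1,RW=1,US=1,PS=0
  L1 @0x62[9] → 0x65007  P=1,RW=1,US=1,PS=0
  ⇒ phys 0x65DFC  [2 reads]
#7 VA=0x320EBE1 (r,kernel):
  L0 @0x3A[25] → 0x69007  P=1,RW=1,US=1,PS=0
  L1 @0x69[14] → 0x6D007  P=1,RW=1,US=1,PS=0
  ⇒ phys 0x6DBE1  [2 reads]

TLB: [["0x2603", "0x57"], ["0x3810", "0x5E"], ["0x3C09", "0x65"], ["0x320E", "0x6D"]]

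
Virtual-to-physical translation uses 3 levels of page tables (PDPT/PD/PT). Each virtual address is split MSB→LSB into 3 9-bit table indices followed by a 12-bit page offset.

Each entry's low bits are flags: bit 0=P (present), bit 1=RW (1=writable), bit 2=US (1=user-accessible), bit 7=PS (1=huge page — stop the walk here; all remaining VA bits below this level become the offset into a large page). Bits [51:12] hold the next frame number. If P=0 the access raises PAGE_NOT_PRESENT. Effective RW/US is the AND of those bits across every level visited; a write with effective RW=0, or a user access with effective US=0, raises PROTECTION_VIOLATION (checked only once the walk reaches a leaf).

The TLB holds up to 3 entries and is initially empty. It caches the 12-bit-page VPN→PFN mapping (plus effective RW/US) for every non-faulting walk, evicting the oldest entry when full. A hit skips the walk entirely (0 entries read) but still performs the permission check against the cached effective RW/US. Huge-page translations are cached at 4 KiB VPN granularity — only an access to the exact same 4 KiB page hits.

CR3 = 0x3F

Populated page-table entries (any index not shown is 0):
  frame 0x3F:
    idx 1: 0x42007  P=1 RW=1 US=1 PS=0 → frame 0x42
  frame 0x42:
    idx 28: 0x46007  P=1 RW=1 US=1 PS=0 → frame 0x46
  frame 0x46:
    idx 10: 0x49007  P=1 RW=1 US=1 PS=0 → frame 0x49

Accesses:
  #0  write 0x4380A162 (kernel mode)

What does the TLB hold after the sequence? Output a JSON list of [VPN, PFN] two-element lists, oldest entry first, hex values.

Trace:
#0 VA=0x4380A162 (w,kernel):
  [0] read 0x3F idx=1: raw=0x42007 flags P=1 W=1 U=1 S=0
  [1] read 0x42 idx=28: raw=0x46007 flags P=1 W=1 U=1 S=0
  [2] read 0x46 idx=10: raw=0x49007 flags P=1 W=1 U=1 S=0
  ✓ 0x49162  — 3 lookups

TLB: [["0x4380A", "0x49"]]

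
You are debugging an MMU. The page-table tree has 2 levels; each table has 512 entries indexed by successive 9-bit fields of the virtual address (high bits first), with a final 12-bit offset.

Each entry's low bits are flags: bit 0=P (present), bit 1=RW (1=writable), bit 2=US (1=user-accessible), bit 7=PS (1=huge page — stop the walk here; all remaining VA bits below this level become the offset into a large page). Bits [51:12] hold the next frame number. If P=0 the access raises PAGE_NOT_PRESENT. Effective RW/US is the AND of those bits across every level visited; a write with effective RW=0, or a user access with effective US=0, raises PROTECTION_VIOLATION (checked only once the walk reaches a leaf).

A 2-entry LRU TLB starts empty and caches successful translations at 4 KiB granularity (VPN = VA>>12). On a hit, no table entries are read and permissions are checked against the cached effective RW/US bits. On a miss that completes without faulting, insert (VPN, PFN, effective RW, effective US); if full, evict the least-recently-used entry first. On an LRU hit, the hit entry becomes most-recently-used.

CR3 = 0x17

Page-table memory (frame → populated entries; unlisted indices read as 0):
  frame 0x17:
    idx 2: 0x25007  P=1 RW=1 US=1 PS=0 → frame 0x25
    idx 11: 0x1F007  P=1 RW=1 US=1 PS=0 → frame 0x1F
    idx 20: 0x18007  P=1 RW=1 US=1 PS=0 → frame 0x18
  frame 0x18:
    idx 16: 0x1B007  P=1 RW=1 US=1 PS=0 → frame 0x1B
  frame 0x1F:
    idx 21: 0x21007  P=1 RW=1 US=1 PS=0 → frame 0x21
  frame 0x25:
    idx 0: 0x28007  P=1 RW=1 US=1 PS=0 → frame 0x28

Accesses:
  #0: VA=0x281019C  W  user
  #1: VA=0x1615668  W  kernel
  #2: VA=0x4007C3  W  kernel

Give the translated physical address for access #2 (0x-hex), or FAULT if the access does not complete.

Walk each access:
#0 VA=0x281019C (w,user):
  [0] read 0x17 idx=20: raw=0x18007 flags P=1 W=1 U=1 S=0
  [1] read 0x18 idx=16: raw=0x1B007 flags P=1 W=1 U=1 S=0
  → PA=0x1B19C  (2 entries read)
#1 VA=0x1615668 (w,kernel):
  [0] read 0x17 idx=11: raw=0x1F007 flags P=1 W=1 U=1 S=0
  [1] read 0x1F idx=21: raw=0x21007 flags P=1 W=1 U=1 S=0
  → PA=0x21668  (2 entries read)
#2 VA=0x4007C3 (w,kernel):
  [0] read 0x17 idx=2: raw=0x25007 flags P=1 W=1 U=1 S=0
  [1] read 0x25 idx=0: raw=0x28007 flags P=1 W=1 U=1 S=0
  → PA=0x287C3  (2 entries read)

Access #2 PA: 0x287C3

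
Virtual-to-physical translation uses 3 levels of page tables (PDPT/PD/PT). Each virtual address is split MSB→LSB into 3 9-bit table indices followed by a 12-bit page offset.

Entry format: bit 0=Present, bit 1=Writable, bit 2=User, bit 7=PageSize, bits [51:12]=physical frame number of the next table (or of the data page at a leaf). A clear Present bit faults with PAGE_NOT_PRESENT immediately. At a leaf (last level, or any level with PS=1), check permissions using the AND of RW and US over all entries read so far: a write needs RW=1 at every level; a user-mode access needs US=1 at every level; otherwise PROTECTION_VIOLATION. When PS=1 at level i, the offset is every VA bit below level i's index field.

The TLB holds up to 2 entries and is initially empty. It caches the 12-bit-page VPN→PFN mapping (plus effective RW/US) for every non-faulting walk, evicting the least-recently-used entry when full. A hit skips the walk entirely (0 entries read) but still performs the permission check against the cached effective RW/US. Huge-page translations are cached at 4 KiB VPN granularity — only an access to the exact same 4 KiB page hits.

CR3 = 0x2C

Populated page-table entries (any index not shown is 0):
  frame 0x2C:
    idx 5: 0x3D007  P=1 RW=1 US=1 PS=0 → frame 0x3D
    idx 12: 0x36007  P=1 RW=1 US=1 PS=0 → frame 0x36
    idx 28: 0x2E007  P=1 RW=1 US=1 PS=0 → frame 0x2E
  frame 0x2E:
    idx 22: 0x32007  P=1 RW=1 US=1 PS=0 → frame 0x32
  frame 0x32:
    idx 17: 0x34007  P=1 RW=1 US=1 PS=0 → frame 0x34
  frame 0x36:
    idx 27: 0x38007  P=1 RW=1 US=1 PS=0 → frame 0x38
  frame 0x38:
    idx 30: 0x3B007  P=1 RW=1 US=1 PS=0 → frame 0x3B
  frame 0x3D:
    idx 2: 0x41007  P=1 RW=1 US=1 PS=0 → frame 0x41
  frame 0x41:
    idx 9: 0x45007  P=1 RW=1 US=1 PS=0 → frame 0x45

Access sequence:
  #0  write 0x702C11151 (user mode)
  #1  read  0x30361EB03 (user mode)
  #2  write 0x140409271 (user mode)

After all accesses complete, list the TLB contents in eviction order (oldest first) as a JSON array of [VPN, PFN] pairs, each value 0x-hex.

Trace:
#0 VA=0x702C11151 (w,user):
  lvl0: tbl 0x2C, slot 28 ⇒ 0x2E007 (P1/RW1/US1/PS0)
  lvl1: tbl 0x2E, slot 22 ⇒ 0x32007 (P1/RW1/US1/PS0)
  lvl2: tbl 0x32, slot 17 ⇒ 0x34007 (P1/RW1/US1/PS0)
  → PA=0x34151  (3 entries read)
#1 VA=0x30361EB03 (r,user):
  lvl0: tbl 0x2C, slot 12 ⇒ 0x36007 (P1/RW1/US1/PS0)
  lvl1: tbl 0x36, slot 27 ⇒ 0x38007 (P1/RW1/US1/PS0)
  lvl2: tbl 0x38, slot 30 ⇒ 0x3B007 (P1/RW1/US1/PS0)
  → PA=0x3BB03  (3 entries read)
#2 VA=0x140409271 (w,user):
  lvl0: tbl 0x2C, slot 5 ⇒ 0x3D007 (P1/RW1/US1/PS0)
  lvl1: tbl 0x3D, slot 2 ⇒ 0x41007 (P1/RW1/US1/PS0)
  lvl2: tbl 0x41, slot 9 ⇒ 0x45007 (P1/RW1/US1/PS0)
  → PA=0x45271  (3 entries read)

TLB: [["0x30361E", "0x3B"], ["0x140409", "0x45"]]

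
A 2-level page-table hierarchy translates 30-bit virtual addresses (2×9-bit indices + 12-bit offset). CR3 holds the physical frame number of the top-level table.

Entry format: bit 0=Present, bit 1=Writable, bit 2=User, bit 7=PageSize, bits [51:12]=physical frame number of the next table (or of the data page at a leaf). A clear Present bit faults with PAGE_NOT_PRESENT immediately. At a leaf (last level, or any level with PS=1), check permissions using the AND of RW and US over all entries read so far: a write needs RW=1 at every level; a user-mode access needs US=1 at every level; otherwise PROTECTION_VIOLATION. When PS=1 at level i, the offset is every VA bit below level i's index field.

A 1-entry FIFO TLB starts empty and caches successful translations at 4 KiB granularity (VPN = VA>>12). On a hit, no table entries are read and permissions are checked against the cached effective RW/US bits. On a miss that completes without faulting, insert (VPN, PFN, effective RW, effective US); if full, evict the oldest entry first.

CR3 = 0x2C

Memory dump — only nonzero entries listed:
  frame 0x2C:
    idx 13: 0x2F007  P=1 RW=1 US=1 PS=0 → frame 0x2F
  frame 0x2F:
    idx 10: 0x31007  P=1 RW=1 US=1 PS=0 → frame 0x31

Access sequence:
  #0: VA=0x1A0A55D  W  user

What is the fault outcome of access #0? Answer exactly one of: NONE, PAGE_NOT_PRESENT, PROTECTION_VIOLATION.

Walk each access:
#0 VA=0x1A0A55D (w,user):
  L0 @0x2C[13] → 0x2F007  P=1,RW=1,US=1,PS=0
  L1 @0x2F[10] → 0x31007  P=1,RW=1,US=1,PS=0
  ✓ 0x3155D  — 2 lookups

Access #0 fault: NONE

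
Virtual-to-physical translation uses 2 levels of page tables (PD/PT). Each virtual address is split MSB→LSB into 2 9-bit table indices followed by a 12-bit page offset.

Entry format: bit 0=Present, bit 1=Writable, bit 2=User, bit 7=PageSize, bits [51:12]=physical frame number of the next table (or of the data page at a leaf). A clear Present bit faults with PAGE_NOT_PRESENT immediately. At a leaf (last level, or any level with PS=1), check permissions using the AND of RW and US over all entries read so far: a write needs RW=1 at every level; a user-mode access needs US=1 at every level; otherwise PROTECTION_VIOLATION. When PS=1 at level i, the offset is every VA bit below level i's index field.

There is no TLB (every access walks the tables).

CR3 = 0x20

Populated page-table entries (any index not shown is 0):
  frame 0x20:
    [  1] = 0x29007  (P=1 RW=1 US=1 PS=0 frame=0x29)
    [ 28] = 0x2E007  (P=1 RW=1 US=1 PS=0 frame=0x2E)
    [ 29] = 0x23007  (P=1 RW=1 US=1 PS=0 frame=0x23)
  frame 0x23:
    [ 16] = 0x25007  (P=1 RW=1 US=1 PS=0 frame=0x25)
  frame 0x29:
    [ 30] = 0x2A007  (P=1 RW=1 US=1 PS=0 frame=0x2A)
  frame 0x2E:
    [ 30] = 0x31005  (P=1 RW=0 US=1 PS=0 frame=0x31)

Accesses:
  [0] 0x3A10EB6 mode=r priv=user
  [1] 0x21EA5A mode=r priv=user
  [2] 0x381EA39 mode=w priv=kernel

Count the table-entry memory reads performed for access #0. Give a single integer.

Per-access translation:
#0 VA=0x3A10EB6 (r,user):
  L0: frame=0x20 idx=29 entry=0x23007 [P=1 RW=1 US=1 PS=0]
  L1: frame=0x23 idx=16 entry=0x25007 [P=1 RW=1 US=1 PS=0]
  ✓ 0x25EB6  — 2 lookups
#1 VA=0x21EA5A (r,user):
  L0: frame=0x20 idx=1 entry=0x29007 [P=1 RW=1 US=1 PS=0]
  L1: frame=0x29 idx=30 entry=0x2A007 [P=1 RW=1 US=1 PS=0]
  ✓ 0x2AA5A  — 2 lookups
#2 VA=0x381EA39 (w,kernel):
  L0: frame=0x20 idx=28 entry=0x2E007 [P=1 RW=1 US=1 PS=0]
  L1: frame=0x2E idx=30 entry=0x31005 [P=1 RW=0 US=1 PS=0]
  ✗ PROTECTION_VIOLATION  [2 reads]

Entries read for #0: 2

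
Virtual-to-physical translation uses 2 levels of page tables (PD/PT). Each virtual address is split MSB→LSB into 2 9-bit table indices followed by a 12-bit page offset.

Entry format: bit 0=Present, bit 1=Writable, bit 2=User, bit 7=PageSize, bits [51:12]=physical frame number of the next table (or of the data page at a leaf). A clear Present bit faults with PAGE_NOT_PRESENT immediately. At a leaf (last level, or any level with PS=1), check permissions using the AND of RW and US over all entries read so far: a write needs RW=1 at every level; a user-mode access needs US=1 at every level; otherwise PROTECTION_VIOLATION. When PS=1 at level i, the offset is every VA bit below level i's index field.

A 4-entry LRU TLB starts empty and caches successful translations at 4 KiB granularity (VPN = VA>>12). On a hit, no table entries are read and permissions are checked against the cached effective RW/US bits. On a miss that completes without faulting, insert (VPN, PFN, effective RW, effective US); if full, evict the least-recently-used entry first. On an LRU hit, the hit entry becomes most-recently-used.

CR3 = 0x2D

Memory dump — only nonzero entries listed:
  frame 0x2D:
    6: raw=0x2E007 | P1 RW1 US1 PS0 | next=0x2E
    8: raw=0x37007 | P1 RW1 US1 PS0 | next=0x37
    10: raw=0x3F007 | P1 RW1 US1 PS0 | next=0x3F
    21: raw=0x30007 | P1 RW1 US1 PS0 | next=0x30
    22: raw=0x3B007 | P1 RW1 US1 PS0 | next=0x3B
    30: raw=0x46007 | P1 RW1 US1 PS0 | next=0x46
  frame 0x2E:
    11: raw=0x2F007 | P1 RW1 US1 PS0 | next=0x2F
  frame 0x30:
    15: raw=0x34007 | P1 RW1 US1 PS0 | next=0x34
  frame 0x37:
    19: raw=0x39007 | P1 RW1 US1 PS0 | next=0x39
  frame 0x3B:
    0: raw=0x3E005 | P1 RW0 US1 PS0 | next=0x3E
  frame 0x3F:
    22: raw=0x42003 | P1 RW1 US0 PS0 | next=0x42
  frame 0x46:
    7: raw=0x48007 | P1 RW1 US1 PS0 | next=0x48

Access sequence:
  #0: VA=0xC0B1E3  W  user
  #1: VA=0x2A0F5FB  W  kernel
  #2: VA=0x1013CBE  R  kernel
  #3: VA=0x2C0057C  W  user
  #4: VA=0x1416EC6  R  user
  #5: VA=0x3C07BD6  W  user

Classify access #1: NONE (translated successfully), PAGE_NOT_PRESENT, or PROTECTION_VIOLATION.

Per-access translation:
#0 VA=0xC0B1E3 (w,user):
  lvl0: tbl 0x2D, slot 6 ⇒ 0x2E007 (P1/RW1/US1/PS0)
  lvl1: tbl 0x2E, slot 11 ⇒ 0x2F007 (P1/RW1/US1/PS0)
  ⇒ phys 0x2F1E3  [2 reads]
#1 VA=0x2A0F5FB (w,kernel):
  lvl0: tbl 0x2D, slot 21 ⇒ 0x30007 (P1/RW1/US1/PS0)
  lvl1: tbl 0x30, slot 15 ⇒ 0x34007 (P1/RW1/US1/PS0)
  ⇒ phys 0x345FB  [2 reads]
#2 VA=0x1013CBE (r,kernel):
  lvl0: tbl 0x2D, slot 8 ⇒ 0x37007 (P1/RW1/US1/PS0)
  lvl1: tbl 0x37, slot 19 ⇒ 0x39007 (P1/RW1/US1/PS0)
  ⇒ phys 0x39CBE  [2 reads]
#3 VA=0x2C0057C (w,user):
  lvl0: tbl 0x2D, slot 22 ⇒ 0x3B007 (P1/RW1/US1/PS0)
  lvl1: tbl 0x3B, slot 0 ⇒ 0x3E005 (P1/RW0/US1/PS0)
  → PROTECTION_VIOLATION  (2 entries read)
#4 VA=0x1416EC6 (r,user):
  lvl0: tbl 0x2D, slot 10 ⇒ 0x3F007 (P1/RW1/US1/PS0)
  lvl1: tbl 0x3F, slot 22 ⇒ 0x42003 (P1/RW1/US0/PS0)
  → PROTECTION_VIOLATION  (2 entries read)
#5 VA=0x3C07BD6 (w,user):
  lvl0: tbl 0x2D, slot 30 ⇒ 0x46007 (P1/RW1/US1/PS0)
  lvl1: tbl 0x46, slot 7 ⇒ 0x48007 (P1/RW1/US1/PS0)
  ⇒ phys 0x48BD6  [2 reads]

Access #1 fault: NONE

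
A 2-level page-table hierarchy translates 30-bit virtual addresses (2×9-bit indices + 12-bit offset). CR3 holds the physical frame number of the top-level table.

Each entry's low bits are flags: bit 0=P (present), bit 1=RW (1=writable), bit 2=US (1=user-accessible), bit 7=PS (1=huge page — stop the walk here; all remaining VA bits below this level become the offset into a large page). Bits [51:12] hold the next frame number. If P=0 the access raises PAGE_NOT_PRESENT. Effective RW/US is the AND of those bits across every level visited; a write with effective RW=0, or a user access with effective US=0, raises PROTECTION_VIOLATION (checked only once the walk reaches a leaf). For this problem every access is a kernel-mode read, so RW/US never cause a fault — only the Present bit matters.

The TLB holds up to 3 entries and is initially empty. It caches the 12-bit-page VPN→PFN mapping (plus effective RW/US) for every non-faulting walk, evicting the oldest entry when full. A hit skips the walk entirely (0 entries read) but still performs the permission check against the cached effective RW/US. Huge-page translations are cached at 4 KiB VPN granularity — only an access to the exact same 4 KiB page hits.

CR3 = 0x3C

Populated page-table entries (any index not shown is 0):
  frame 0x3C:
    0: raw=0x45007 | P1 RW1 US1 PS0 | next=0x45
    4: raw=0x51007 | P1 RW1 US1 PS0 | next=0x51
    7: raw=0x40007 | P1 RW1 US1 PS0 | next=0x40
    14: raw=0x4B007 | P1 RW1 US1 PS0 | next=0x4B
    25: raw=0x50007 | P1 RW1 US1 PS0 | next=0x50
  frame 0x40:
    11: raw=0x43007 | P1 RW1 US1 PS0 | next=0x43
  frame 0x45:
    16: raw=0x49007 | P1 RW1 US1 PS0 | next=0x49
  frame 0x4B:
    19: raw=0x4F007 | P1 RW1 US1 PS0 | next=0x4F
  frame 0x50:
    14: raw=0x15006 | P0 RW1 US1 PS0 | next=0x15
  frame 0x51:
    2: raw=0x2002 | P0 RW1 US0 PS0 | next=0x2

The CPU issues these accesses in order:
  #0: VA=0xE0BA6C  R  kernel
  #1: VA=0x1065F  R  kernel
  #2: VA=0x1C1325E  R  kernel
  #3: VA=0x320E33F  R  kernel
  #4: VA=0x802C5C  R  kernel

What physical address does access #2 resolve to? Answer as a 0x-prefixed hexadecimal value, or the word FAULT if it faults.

Per-access translation:
#0 VA=0xE0BA6C (r,kernel):
  L0 @0x3C[7] → 0x40007  P=1,RW=1,US=1,PS=0
  L1 @0x40[11] → 0x43007  P=1,RW=1,US=1,PS=0
  ⇒ phys 0x43A6C  [2 reads]
#1 VA=0x1065F (r,kernel):
  L0 @0x3C[0] → 0x45007  P=1,RW=1,US=1,PS=0
  L1 @0x45[16] → 0x49007  P=1,RW=1,US=1,PS=0
  ⇒ phys 0x4965F  [2 reads]
#2 VA=0x1C1325E (r,kernel):
  L0 @0x3C[14] → 0x4B007  P=1,RW=1,US=1,PS=0
  L1 @0x4B[19] → 0x4F007  P=1,RW=1,US=1,PS=0
  ⇒ phys 0x4F25E  [2 reads]
#3 VA=0x320E33F (r,kernel):
  L0 @0x3C[25] → 0x50007  P=1,RW=1,US=1,PS=0
  L1 @0x50[14] → 0x15006  P=0,RW=1,US=1,PS=0
  → PAGE_NOT_PRESENT  (2 entries read)
#4 VA=0x802C5C (r,kernel):
  L0 @0x3C[4] → 0x51007  P=1,RW=1,US=1,PS=0
  L1 @0x51[2] → 0x2002  P=0,RW=1,US=0,PS=0
  → PAGE_NOT_PRESENT  (2 entries read)

Access #2 PA: 0x4F25E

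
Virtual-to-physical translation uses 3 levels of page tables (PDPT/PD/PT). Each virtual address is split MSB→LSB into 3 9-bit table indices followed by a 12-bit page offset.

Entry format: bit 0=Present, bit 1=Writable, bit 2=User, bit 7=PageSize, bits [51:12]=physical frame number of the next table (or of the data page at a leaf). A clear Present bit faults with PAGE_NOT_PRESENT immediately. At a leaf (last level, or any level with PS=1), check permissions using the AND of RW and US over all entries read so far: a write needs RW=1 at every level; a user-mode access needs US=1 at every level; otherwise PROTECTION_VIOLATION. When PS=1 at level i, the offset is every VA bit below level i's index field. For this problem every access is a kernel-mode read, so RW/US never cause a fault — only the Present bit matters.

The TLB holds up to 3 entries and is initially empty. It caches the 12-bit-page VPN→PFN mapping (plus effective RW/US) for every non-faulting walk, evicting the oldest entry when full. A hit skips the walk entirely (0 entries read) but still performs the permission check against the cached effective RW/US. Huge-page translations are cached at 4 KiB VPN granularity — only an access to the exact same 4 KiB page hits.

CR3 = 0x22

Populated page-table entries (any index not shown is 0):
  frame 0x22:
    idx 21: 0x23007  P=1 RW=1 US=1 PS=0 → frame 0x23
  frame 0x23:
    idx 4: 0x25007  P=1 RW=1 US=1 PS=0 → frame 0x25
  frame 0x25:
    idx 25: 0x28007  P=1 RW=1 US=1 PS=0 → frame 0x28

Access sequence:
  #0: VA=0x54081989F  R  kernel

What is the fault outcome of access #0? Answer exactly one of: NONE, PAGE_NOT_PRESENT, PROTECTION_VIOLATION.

Per-access translation:
#0 VA=0x54081989F (r,kernel):
  [0] read 0x22 idx=21: raw=0x23007 flags P=1 W=1 U=1 S=0
  [1] read 0x23 idx=4: raw=0x25007 flags P=1 W=1 U=1 S=0
  [2] read 0x25 idx=25: raw=0x28007 flags P=1 W=1 U=1 S=0
  → PA=0x2889F  (3 entries read)

Access #0 fault: NONE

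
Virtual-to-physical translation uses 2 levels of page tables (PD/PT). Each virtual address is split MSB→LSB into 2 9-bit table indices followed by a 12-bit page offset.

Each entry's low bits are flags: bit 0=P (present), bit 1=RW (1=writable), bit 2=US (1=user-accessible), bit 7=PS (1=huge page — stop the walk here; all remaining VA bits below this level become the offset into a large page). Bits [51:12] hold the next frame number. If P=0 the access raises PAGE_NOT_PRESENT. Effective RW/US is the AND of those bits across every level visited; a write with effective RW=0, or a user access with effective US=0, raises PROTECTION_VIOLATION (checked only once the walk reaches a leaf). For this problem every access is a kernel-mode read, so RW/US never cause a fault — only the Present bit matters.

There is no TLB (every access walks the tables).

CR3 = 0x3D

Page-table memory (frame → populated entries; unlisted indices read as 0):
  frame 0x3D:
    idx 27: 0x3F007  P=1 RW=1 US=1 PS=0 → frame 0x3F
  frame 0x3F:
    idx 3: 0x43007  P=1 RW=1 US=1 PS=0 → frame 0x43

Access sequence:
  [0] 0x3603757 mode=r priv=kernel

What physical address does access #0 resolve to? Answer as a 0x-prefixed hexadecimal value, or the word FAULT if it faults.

Walk each access:
#0 VA=0x3603757 (r,kernel):
  L0 @0x3D[27] → 0x3F007  P=1,RW=1,US=1,PS=0
  L1 @0x3F[3] → 0x43007  P=1,RW=1,US=1,PS=0
  ✓ 0x43757  — 2 lookups

Access #0 PA: 0x43757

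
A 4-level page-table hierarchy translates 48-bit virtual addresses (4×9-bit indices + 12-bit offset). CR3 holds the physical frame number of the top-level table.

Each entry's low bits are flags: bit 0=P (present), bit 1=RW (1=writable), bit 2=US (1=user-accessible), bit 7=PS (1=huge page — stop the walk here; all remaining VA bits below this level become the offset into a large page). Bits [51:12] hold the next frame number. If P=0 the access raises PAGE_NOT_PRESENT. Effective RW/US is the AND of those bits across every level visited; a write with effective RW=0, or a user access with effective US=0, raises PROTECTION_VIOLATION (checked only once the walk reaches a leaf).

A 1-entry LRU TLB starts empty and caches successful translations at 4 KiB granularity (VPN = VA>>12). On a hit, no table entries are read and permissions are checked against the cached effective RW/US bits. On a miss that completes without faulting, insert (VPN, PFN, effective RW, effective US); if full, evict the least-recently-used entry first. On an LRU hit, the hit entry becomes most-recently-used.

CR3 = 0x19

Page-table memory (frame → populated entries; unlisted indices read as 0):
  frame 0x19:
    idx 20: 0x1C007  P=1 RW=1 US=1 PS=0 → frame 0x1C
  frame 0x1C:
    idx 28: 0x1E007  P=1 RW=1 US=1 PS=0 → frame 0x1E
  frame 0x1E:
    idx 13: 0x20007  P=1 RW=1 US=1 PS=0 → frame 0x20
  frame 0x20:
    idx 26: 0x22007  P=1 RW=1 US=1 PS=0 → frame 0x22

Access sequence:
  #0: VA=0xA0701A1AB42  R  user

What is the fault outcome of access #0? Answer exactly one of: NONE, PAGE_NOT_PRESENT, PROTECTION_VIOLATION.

Walk each access:
#0 VA=0xA0701A1AB42 (r,user):
  [0] read 0x19 idx=20: raw=0x1C007 flags P=1 W=1 U=1 S=0
  [1] read 0x1C idx=28: raw=0x1E007 flags P=1 W=1 U=1 S=0
  [2] read 0x1E idx=13: raw=0x20007 flags P=1 W=1 U=1 S=0
  [3] read 0x20 idx=26: raw=0x22007 flags P=1 W=1 U=1 S=0
  ✓ 0x22B42  — 4 lookups

Access #0 fault: NONE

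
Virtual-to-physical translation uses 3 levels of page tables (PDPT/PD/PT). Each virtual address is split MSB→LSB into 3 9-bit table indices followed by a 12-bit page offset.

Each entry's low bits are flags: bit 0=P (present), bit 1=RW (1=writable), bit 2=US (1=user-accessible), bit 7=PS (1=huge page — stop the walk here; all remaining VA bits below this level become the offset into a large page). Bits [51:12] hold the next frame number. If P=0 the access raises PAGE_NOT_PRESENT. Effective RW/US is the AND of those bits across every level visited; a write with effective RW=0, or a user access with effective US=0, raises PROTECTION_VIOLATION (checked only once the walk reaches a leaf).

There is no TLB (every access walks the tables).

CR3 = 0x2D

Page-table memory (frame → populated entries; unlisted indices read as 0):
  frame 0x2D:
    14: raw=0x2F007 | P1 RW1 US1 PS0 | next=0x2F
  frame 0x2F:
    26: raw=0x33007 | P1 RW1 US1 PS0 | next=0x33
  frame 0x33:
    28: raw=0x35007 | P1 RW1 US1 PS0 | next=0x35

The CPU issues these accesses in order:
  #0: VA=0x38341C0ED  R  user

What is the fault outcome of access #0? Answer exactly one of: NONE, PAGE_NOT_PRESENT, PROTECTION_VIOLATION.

Trace:
#0 VA=0x38341C0ED (r,user):
  L0 @0x2D[14] → 0x2F007  P=1,RW=1,US=1,PS=0
  L1 @0x2F[26] → 0x33007  P=1,RW=1,US=1,PS=0
  L2 @0x33[28] → 0x35007  P=1,RW=1,US=1,PS=0
  → PA=0x350ED  (3 entries read)

Access #0 fault: NONE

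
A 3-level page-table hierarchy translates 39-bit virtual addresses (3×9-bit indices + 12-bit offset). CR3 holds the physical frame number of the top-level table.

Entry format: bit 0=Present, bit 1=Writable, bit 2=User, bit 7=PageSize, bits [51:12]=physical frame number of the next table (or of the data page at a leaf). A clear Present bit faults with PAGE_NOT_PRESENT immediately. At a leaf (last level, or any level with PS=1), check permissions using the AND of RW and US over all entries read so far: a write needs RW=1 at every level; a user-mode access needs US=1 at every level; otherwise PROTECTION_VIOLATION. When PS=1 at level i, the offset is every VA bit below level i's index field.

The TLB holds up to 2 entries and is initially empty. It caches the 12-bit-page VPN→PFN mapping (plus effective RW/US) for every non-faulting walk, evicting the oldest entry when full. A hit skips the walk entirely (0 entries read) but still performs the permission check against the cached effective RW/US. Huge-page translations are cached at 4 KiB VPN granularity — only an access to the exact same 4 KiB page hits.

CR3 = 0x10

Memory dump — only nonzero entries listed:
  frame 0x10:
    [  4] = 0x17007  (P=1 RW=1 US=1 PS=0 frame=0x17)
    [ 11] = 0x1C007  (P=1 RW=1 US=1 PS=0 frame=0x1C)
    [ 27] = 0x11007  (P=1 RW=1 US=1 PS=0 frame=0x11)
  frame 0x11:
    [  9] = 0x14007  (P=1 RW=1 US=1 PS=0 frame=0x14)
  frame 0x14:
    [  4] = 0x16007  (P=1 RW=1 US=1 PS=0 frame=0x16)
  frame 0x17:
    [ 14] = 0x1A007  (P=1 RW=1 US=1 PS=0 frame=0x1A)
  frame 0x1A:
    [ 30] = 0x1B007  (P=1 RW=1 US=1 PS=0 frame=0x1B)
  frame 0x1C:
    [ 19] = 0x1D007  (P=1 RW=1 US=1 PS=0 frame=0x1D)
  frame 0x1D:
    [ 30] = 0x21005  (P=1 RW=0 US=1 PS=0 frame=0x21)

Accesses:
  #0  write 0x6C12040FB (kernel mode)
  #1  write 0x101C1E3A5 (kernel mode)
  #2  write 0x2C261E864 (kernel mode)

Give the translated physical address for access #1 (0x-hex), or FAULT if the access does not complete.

Walk each access:
#0 VA=0x6C12040FB (w,kernel):
  L0: frame=0x10 idx=27 entry=0x11007 [P=1 RW=1 US=1 PS=0]
  L1: frame=0x11 idx=9 entry=0x14007 [P=1 RW=1 US=1 PS=0]
  L2: frame=0x14 idx=4 entry=0x16007 [P=1 RW=1 US=1 PS=0]
  ✓ 0x160FB  — 3 lookups
#1 VA=0x101C1E3A5 (w,kernel):
  L0: frame=0x10 idx=4 entry=0x17007 [P=1 RW=1 US=1 PS=0]
  L1: frame=0x17 idx=14 entry=0x1A007 [P=1 RW=1 US=1 PS=0]
  L2: frame=0x1A idx=30 entry=0x1B007 [P=1 RW=1 US=1 PS=0]
  ✓ 0x1B3A5  — 3 lookups
#2 VA=0x2C261E864 (w,kernel):
  L0: frame=0x10 idx=11 entry=0x1C007 [P=1 RW=1 US=1 PS=0]
  L1: frame=0x1C idx=19 entry=0x1D007 [P=1 RW=1 US=1 PS=0]
  L2: frame=0x1D idx=30 entry=0x21005 [P=1 RW=0 US=1 PS=0]
  ⇒ fault: PROTECTION_VIOLATION  — 3 lookups

Access #1 PA: 0x1B3A5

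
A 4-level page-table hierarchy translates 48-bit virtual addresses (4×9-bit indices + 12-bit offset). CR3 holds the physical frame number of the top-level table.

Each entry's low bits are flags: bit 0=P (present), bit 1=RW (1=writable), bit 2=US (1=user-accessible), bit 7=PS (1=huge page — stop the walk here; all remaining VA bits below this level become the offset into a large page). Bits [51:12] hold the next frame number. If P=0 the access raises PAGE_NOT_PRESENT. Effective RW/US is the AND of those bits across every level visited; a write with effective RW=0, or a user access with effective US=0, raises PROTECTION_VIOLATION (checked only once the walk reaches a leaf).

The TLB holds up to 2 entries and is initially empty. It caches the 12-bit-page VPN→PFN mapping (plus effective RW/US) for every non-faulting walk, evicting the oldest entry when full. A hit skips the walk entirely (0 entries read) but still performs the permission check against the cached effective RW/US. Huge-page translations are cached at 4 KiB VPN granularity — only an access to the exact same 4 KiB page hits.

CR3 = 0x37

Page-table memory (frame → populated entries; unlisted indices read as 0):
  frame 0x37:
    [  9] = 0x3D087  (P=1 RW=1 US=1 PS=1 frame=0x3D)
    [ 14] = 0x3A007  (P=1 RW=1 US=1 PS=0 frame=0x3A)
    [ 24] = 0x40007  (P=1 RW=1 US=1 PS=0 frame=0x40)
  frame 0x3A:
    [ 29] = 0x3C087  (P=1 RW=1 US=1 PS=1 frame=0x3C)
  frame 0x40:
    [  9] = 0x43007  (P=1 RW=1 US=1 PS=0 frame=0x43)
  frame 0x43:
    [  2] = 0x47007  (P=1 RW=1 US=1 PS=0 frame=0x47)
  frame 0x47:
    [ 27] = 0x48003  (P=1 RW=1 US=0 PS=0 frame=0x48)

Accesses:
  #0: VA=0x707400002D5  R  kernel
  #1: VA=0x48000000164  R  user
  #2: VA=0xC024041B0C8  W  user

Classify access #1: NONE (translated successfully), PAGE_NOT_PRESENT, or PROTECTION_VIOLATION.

Trace:
#0 VA=0x707400002D5 (r,kernel):
  [0] read 0x37 idx=14: raw=0x3A007 flags P=1 W=1 U=1 S=0
  [1] read 0x3A idx=29: raw=0x3C087 flags P=1 W=1 U=1 S=1
  ⇒ phys 0x3C2D5 (huge @L1)  [2 reads]
#1 VA=0x48000000164 (r,user):
  [0] read 0x37 idx=9: raw=0x3D087 flags P=1 W=1 U=1 S=1
  ⇒ phys 0x3D164 (huge @L0)  [1 reads]
#2 VA=0xC024041B0C8 (w,user):
  [0] read 0x37 idx=24: raw=0x40007 flags P=1 W=1 U=1 S=0
  [1] read 0x40 idx=9: raw=0x43007 flags P=1 W=1 U=1 S=0
  [2] read 0x43 idx=2: raw=0x47007 flags P=1 W=1 U=1 S=0
  [3] read 0x47 idx=27: raw=0x48003 flags P=1 W=1 U=0 S=0
  → PROTECTION_VIOLATION  (4 entries read)

Access #1 fault: NONE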